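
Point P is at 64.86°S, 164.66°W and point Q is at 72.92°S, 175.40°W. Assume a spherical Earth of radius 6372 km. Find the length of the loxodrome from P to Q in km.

Δψ = ln[tan(π/4+φ₂/2)/tan(π/4+φ₁/2)] = -0.3953;  Δφ = -0.1407 rad,  Δλ = -0.1874 rad
q = Δφ/Δψ = 0.3558
d = R·√(Δφ² + q²Δλ²) = 6372·0.15569 = 992 km

992 km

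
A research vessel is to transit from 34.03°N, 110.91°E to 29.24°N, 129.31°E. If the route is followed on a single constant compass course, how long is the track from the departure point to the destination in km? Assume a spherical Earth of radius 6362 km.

1818 km

Δψ = ln[tan(π/4+φ₂/2)/tan(π/4+φ₁/2)] = -0.0982;  Δφ = -0.0836 rad,  Δλ = +0.3211 rad
q = Δφ/Δψ = 0.8510
d = R·√(Δφ² + q²Δλ²) = 6362·0.28578 = 1818 km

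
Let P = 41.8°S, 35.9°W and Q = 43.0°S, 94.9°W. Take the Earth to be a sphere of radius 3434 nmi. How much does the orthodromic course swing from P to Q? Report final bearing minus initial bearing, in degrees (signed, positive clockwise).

+41.8°

At departure: θ₁ = atan2(sin Δλ cos φ₂, cos φ₁ sin φ₂ − sin φ₁ cos φ₂ cos Δλ) = 247.68°
At arrival: θ₂ = atan2(sin Δλ cos φ₁, −cos φ₂ sin φ₁ + sin φ₂ cos φ₁ cos Δλ) = 289.45°
Δθ = θ₂ − θ₁ = +41.8°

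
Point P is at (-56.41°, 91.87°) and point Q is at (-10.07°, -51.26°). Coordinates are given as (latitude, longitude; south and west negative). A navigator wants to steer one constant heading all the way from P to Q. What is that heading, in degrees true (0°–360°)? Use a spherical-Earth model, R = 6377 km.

Δψ = ln[tan(π/4+φ₂/2)/tan(π/4+φ₁/2)] = +1.0212
Δλ = -2.4981 rad (taken the short way round)
course = atan2(Δλ, Δψ) = 292.24°

292.2°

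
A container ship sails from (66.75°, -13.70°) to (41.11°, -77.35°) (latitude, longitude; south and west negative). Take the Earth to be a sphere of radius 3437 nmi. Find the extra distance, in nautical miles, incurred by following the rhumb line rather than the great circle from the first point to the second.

92 nmi

Great circle: cos σ = sin φ₁ sin φ₂ + cos φ₁ cos φ₂ cos Δλ,  σ = 0.7435 rad → d_gc = 2555.3 nmi
Rhumb line: Δψ = -0.7928, q = Δφ/Δψ = 0.5645, d_rh = R√(Δφ²+q²Δλ²) = 2647.7 nmi
Excess = 2647.7 − 2555.3 = 92.4 ≈ 92 nmi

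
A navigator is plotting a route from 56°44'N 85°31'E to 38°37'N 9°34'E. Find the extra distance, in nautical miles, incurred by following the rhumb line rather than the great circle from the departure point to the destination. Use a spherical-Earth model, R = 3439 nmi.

138 nmi

Great circle: cos σ = sin φ₁ sin φ₂ + cos φ₁ cos φ₂ cos Δλ,  σ = 0.8945 rad → d_gc = 3076.31 nmi
Rhumb line: Δψ = -0.4765, q = Δφ/Δψ = 0.6636, d_rh = R√(Δφ²+q²Δλ²) = 3214.80 nmi
Excess = 3214.80 − 3076.31 = 138.49 ≈ 138 nmi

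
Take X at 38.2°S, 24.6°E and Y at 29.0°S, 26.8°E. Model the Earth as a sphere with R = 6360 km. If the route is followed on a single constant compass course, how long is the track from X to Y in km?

1041 km

Δψ = ln[tan(π/4+φ₂/2)/tan(π/4+φ₁/2)] = +0.1932;  Δφ = +0.1606 rad,  Δλ = +0.0384 rad
q = Δφ/Δψ = 0.8312
d = R·√(Δφ² + q²Δλ²) = 6360·0.16371 = 1041 km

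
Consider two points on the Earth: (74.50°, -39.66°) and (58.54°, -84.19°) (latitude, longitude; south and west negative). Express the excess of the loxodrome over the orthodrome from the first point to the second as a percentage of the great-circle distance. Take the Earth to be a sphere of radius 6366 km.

2.1%

Great circle: σ = 0.3991 rad → d_gc = Rσ = 2540.7 km
Rhumb: Δφ = -0.2786, Δλ = -0.7772, Δψ = -0.7273, q = Δφ/Δψ = 0.3830 → d_rh = R√(Δφ²+q²Δλ²) = 2595.2 km
Excess = (2595.2 − 2540.7) / 2540.7 = 54.5 / 2540.7 = 2.145% ≈ 2.1%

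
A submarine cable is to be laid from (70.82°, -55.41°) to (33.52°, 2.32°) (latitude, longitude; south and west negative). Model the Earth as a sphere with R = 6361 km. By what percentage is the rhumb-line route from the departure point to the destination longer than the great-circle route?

Great circle: σ = 0.8395 rad → d_gc = Rσ = 5340.3 km
Rhumb: Δφ = -0.6510, Δλ = +1.0076, Δψ = -1.1565, q = Δφ/Δψ = 0.5629 → d_rh = R√(Δφ²+q²Δλ²) = 5492.2 km
Excess = (5492.2 − 5340.3) / 5340.3 = 151.9 / 5340.3 = 2.84% ≈ 2.8%

2.8%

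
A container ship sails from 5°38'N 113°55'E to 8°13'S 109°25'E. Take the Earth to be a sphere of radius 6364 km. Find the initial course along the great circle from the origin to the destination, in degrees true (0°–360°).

198.0°

N = sin Δλ·cos φ₂ = -0.0777;  D = cos φ₁ sin φ₂ − sin φ₁ cos φ₂ cos Δλ = -0.2391
initial course = atan2(N, D) = 197.99°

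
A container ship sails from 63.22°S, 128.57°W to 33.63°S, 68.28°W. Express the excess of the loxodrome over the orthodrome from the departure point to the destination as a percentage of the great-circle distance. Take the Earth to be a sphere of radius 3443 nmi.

Great circle: σ = 0.8225 rad → d_gc = Rσ = 2832.0 nmi
Rhumb: Δφ = +0.5164, Δλ = +1.0523, Δψ = +0.8114, q = Δφ/Δψ = 0.6365 → d_rh = R√(Δφ²+q²Δλ²) = 2911.9 nmi
Excess = (2911.9 − 2832.0) / 2832.0 = 79.9 / 2832.0 = 2.82% ≈ 2.8%

2.8%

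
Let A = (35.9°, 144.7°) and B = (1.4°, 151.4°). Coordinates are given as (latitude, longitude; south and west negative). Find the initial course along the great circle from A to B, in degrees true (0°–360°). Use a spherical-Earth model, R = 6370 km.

θ = atan2( sin Δλ·cos φ₂ ,  cos φ₁ sin φ₂ − sin φ₁ cos φ₂ cos Δλ )
  = atan2(+0.1166, -0.5624) = 168.28°

168.3°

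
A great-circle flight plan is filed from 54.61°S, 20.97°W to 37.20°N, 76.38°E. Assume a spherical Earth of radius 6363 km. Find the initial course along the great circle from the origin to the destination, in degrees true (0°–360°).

θ = atan2( sin Δλ·cos φ₂ ,  cos φ₁ sin φ₂ − sin φ₁ cos φ₂ cos Δλ )
  = atan2(+0.7900, +0.2671) = 71.32°

71.3°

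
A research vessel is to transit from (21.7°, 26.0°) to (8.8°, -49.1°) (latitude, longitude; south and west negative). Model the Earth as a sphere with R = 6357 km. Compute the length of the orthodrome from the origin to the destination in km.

8097 km

Haversine: a = sin²(Δφ/2)+cos φ₁ cos φ₂ sin²(Δλ/2) = 0.35367;  σ = 2·atan2(√a,√(1−a))
σ = 72.982° → d = Rσ = 6357·1.27378 = 8097 km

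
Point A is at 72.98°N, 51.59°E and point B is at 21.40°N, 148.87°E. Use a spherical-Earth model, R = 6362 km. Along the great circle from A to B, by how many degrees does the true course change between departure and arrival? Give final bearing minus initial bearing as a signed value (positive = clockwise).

At departure: θ₁ = atan2(sin Δλ cos φ₂, cos φ₁ sin φ₂ − sin φ₁ cos φ₂ cos Δλ) = 76.62°
At arrival: θ₂ = atan2(sin Δλ cos φ₁, −cos φ₂ sin φ₁ + sin φ₂ cos φ₁ cos Δλ) = 162.19°
Δθ = θ₂ − θ₁ = +85.6°

+85.6°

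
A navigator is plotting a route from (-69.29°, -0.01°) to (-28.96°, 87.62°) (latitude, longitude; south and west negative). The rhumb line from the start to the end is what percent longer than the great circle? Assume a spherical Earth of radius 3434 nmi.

6.6%

Great circle: σ = 1.0864 rad → d_gc = Rσ = 3730.6 nmi
Rhumb: Δφ = +0.7039, Δλ = +1.5294, Δψ = +1.1713, q = Δφ/Δψ = 0.6009 → d_rh = R√(Δφ²+q²Δλ²) = 3975.4 nmi
Excess = (3975.4 − 3730.6) / 3730.6 = 244.8 / 3730.6 = 6.56% ≈ 6.6%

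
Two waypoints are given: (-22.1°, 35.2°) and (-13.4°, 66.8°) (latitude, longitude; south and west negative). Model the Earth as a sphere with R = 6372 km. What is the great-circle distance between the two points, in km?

cos σ = sin φ₁ sin φ₂ + cos φ₁ cos φ₂ cos Δλ
      = sin(-22.10°)sin(-13.40°) + cos(-22.10°)cos(-13.40°)cos(31.60°) = 0.8549
σ = 31.256° → d = Rσ = 6372·0.54553 = 3476 km

3476 km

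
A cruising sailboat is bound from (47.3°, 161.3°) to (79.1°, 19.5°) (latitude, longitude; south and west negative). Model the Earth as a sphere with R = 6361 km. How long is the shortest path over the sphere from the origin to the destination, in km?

5731 km

Haversine: a = sin²(Δφ/2)+cos φ₁ cos φ₂ sin²(Δλ/2) = 0.18956;  σ = 2·atan2(√a,√(1−a))
σ = 51.620° → d = Rσ = 6361·0.90093 = 5731 km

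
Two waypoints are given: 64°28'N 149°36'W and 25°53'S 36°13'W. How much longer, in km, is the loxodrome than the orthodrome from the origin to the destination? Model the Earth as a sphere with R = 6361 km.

Great circle: cos σ = sin φ₁ sin φ₂ + cos φ₁ cos φ₂ cos Δλ,  σ = 2.1505 rad → d_gc = 13679.6 km
Rhumb line: Δψ = -1.9526, q = Δφ/Δψ = 0.8076, d_rh = R√(Δφ²+q²Δλ²) = 14281.5 km
Excess = 14281.5 − 13679.6 = 601.9 ≈ 602 km

602 km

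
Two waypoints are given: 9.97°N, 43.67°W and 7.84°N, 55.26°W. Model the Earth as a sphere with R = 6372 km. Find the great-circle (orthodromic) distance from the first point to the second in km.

cos σ = sin φ₁ sin φ₂ + cos φ₁ cos φ₂ cos Δλ
      = sin(9.97°)sin(7.84°) + cos(9.97°)cos(7.84°)cos(-11.59°) = 0.9794
σ = 11.646° → d = Rσ = 6372·0.20325 = 1295 km

1295 km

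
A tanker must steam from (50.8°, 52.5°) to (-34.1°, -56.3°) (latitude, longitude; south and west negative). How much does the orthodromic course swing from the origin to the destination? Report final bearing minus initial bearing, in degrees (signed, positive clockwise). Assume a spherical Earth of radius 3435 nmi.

-30.7°

Initial bearing θ₁ = atan2(sin Δλ cos φ₂, cos φ₁ sin φ₂ − sin φ₁ cos φ₂ cos Δλ) = 259.34°
Final bearing θ₂ = (initial bearing from the destination back to the start) + 180° = 228.60°
Δθ = θ₂ − θ₁ = -30.7°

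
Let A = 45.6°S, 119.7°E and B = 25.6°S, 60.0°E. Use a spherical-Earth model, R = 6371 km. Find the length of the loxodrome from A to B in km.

Δψ = ln[tan(π/4+φ₂/2)/tan(π/4+φ₁/2)] = +0.4338;  Δφ = +0.3491 rad,  Δλ = -1.0420 rad
q = Δφ/Δψ = 0.8047
d = R·√(Δφ² + q²Δλ²) = 6371·0.90819 = 5786 km

5786 km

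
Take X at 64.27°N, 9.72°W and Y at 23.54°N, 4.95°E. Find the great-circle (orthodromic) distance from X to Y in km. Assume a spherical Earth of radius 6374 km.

cos σ = sin φ₁ sin φ₂ + cos φ₁ cos φ₂ cos Δλ
      = sin(64.27°)sin(23.54°) + cos(64.27°)cos(23.54°)cos(14.67°) = 0.7448
σ = 41.857° → d = Rσ = 6374·0.73053 = 4656 km

4656 km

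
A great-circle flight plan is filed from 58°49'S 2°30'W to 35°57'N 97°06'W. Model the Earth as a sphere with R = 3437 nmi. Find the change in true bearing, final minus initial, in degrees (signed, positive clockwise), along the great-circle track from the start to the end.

At departure: θ₁ = atan2(sin Δλ cos φ₂, cos φ₁ sin φ₂ − sin φ₁ cos φ₂ cos Δλ) = 287.11°
At arrival: θ₂ = atan2(sin Δλ cos φ₁, −cos φ₂ sin φ₁ + sin φ₂ cos φ₁ cos Δλ) = 322.32°
Δθ = θ₂ − θ₁ = +35.2°

+35.2°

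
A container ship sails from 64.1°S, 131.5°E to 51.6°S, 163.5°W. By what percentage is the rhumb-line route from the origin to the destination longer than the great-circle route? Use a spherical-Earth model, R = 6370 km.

Great circle: σ = 0.6100 rad → d_gc = Rσ = 3885.8 km
Rhumb: Δφ = +0.2182, Δλ = +1.1345, Δψ = +0.4150, q = Δφ/Δψ = 0.5257 → d_rh = R√(Δφ²+q²Δλ²) = 4045.0 km
Excess = (4045.0 − 3885.8) / 3885.8 = 159.2 / 3885.8 = 4.10% ≈ 4.1%

4.1%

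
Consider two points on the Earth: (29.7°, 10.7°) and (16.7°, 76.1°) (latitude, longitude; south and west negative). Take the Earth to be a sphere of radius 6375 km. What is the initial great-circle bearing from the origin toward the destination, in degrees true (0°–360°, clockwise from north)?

86.6°

θ = atan2( sin Δλ·cos φ₂ ,  cos φ₁ sin φ₂ − sin φ₁ cos φ₂ cos Δλ )
  = atan2(+0.8709, +0.0521) = 86.58°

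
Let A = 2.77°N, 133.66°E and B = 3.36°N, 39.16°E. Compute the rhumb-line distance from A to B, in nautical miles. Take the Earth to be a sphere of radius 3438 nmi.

5662 nmi

Δψ = ln[tan(π/4+φ₂/2)/tan(π/4+φ₁/2)] = +0.0103;  Δφ = +0.0103 rad,  Δλ = -1.6493 rad
q = Δφ/Δψ = 0.9986
d = R·√(Δφ² + q²Δλ²) = 3438·1.64700 = 5662 nmi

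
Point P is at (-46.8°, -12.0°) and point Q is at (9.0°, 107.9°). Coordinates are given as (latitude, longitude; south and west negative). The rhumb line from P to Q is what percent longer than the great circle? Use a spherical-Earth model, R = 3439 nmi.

Great circle: σ = 2.0388 rad → d_gc = Rσ = 7011.3 nmi
Rhumb: Δφ = +0.9739, Δλ = +2.0926, Δψ = +1.0843, q = Δφ/Δψ = 0.8982 → d_rh = R√(Δφ²+q²Δλ²) = 7280.3 nmi
Excess = (7280.3 − 7011.3) / 7011.3 = 269.0 / 7011.3 = 3.84% ≈ 3.8%

3.8%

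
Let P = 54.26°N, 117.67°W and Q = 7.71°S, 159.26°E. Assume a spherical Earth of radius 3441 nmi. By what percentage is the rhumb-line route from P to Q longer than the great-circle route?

2.1%

Great circle: σ = 1.6099 rad → d_gc = Rσ = 5539.5 nmi
Rhumb: Δφ = -1.0816, Δλ = -1.4498, Δψ = -1.2669, q = Δφ/Δψ = 0.8537 → d_rh = R√(Δφ²+q²Δλ²) = 5656.1 nmi
Excess = (5656.1 − 5539.5) / 5539.5 = 116.6 / 5539.5 = 2.10% ≈ 2.1%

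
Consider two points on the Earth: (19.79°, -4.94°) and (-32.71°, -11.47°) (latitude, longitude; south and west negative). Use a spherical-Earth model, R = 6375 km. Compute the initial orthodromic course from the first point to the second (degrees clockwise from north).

N = sin Δλ·cos φ₂ = -0.0957;  D = cos φ₁ sin φ₂ − sin φ₁ cos φ₂ cos Δλ = -0.7915
initial course = atan2(N, D) = 186.89°

186.9°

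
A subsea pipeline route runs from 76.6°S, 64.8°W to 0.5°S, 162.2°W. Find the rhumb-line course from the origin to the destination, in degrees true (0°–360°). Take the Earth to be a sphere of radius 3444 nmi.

321.4°

Meridional parts: M(φ₁)=-2.1415, M(φ₂)=-0.0087 → ΔM = +2.1328;  Δλ = -1.7000 rad
tan C = Δλ / ΔM = -0.7970 → C = 321.44°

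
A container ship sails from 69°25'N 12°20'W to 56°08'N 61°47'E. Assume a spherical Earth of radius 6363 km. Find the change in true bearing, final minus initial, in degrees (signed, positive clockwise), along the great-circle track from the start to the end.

+68.1°

At departure: θ₁ = atan2(sin Δλ cos φ₂, cos φ₁ sin φ₂ − sin φ₁ cos φ₂ cos Δλ) = 74.45°
At arrival: θ₂ = atan2(sin Δλ cos φ₁, −cos φ₂ sin φ₁ + sin φ₂ cos φ₁ cos Δλ) = 142.57°
Δθ = θ₂ − θ₁ = +68.1°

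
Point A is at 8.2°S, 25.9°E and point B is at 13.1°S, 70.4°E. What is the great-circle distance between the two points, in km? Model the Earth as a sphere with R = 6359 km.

cos σ = sin φ₁ sin φ₂ + cos φ₁ cos φ₂ cos Δλ
      = sin(-8.20°)sin(-13.10°) + cos(-8.20°)cos(-13.10°)cos(44.50°) = 0.7199
σ = 43.953° → d = Rσ = 6359·0.76712 = 4878 km

4878 km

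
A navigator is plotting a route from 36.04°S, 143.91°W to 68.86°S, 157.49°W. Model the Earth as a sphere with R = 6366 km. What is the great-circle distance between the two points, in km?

3741 km

Haversine: a = sin²(Δφ/2)+cos φ₁ cos φ₂ sin²(Δλ/2) = 0.08389;  σ = 2·atan2(√a,√(1−a))
σ = 33.672° → d = Rσ = 6366·0.58769 = 3741 km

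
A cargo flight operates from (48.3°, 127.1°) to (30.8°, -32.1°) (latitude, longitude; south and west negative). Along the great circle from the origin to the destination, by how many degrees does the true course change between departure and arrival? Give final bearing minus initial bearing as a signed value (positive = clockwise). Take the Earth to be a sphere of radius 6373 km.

At departure: θ₁ = atan2(sin Δλ cos φ₂, cos φ₁ sin φ₂ − sin φ₁ cos φ₂ cos Δλ) = 342.03°
At arrival: θ₂ = atan2(sin Δλ cos φ₁, −cos φ₂ sin φ₁ + sin φ₂ cos φ₁ cos Δλ) = 193.83°
Δθ = θ₂ − θ₁ = -148.2°

-148.2°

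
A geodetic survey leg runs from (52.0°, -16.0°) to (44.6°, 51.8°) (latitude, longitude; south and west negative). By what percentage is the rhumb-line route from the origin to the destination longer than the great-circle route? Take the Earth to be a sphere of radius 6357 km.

Great circle: σ = 0.7685 rad → d_gc = Rσ = 4885.5 km
Rhumb: Δφ = -0.1292, Δλ = +1.1833, Δψ = -0.1946, q = Δφ/Δψ = 0.6636 → d_rh = R√(Δφ²+q²Δλ²) = 5059.0 km
Excess = (5059.0 − 4885.5) / 4885.5 = 173.5 / 4885.5 = 3.551% ≈ 3.6%

3.6%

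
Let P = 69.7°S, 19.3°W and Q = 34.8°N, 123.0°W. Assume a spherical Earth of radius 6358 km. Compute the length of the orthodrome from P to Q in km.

Haversine: a = sin²(Δφ/2)+cos φ₁ cos φ₂ sin²(Δλ/2) = 0.80137;  σ = 2·atan2(√a,√(1−a))
σ = 127.066° → d = Rσ = 6358·2.21772 = 14100 km

14100 km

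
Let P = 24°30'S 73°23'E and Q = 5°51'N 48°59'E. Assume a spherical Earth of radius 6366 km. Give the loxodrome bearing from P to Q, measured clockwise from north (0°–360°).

321.9°

Meridional parts: M(φ₁)=-0.4413, M(φ₂)=+0.1023 → ΔM = +0.5435;  Δλ = -0.4259 rad
tan C = Δλ / ΔM = -0.7835 → C = 321.92°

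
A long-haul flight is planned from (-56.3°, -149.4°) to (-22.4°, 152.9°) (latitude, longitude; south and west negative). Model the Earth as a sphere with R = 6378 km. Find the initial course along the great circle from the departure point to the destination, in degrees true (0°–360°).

θ = atan2( sin Δλ·cos φ₂ ,  cos φ₁ sin φ₂ − sin φ₁ cos φ₂ cos Δλ )
  = atan2(-0.7815, +0.1996) = 284.33°

284.3°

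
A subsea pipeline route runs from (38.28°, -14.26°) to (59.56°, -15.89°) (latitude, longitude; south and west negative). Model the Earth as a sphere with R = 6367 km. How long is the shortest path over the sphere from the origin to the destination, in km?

2368 km

cos σ = sin φ₁ sin φ₂ + cos φ₁ cos φ₂ cos Δλ
      = sin(38.28°)sin(59.56°) + cos(38.28°)cos(59.56°)cos(-1.63°) = 0.9317
σ = 21.305° → d = Rσ = 6367·0.37185 = 2368 km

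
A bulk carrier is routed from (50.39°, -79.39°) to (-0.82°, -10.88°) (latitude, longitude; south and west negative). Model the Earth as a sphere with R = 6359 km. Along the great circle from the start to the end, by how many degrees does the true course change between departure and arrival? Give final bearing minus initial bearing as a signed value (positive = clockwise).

+35.1°

Initial bearing θ₁ = atan2(sin Δλ cos φ₂, cos φ₁ sin φ₂ − sin φ₁ cos φ₂ cos Δλ) = 107.39°
Final bearing θ₂ = (initial bearing from the destination back to the start) + 180° = 142.52°
Δθ = θ₂ − θ₁ = +35.1°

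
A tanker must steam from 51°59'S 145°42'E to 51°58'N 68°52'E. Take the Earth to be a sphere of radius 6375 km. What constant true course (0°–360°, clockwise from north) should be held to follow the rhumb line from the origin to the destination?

327.8°

Δψ = ln[tan(π/4+φ₂/2)/tan(π/4+φ₁/2)] = +2.1309
Δλ = -1.3410 rad (taken the short way round)
course = atan2(Δλ, Δψ) = 327.82°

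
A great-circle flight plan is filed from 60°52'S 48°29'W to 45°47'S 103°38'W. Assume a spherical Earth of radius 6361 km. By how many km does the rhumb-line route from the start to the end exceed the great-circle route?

Great circle: cos σ = sin φ₁ sin φ₂ + cos φ₁ cos φ₂ cos Δλ,  σ = 0.6093 rad → d_gc = 3875.8 km
Rhumb line: Δψ = +0.4468, q = Δφ/Δψ = 0.5892, d_rh = R√(Δφ²+q²Δλ²) = 3977.4 km
Excess = 3977.4 − 3875.8 = 101.6 ≈ 102 km

102 km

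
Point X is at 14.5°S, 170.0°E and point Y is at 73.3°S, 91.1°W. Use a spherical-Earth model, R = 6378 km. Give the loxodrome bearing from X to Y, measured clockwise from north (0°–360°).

Δψ = ln[tan(π/4+φ₂/2)/tan(π/4+φ₁/2)] = -1.6630
Δλ = +1.7261 rad (taken the short way round)
course = atan2(Δλ, Δψ) = 133.93°

133.9°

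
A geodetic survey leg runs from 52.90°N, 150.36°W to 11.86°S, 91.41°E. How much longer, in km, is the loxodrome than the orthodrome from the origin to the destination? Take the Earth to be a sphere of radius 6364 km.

573 km

Great circle: cos σ = sin φ₁ sin φ₂ + cos φ₁ cos φ₂ cos Δλ,  σ = 2.0299 rad → d_gc = 12918.3 km
Rhumb line: Δψ = -1.3004, q = Δφ/Δψ = 0.8692, d_rh = R√(Δφ²+q²Δλ²) = 13491.4 km
Excess = 13491.4 − 12918.3 = 573.1 ≈ 573 km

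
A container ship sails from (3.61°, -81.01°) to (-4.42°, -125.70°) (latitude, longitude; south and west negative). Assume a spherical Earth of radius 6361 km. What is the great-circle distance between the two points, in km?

5037 km

Haversine: a = sin²(Δφ/2)+cos φ₁ cos φ₂ sin²(Δλ/2) = 0.14873;  σ = 2·atan2(√a,√(1−a))
σ = 45.368° → d = Rσ = 6361·0.79182 = 5037 km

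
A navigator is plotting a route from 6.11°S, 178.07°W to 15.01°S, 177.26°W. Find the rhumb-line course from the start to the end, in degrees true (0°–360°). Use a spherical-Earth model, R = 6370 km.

174.9°

Meridional parts: M(φ₁)=-0.1068, M(φ₂)=-0.2650 → ΔM = -0.1582;  Δλ = +0.0141 rad
tan C = Δλ / ΔM = -0.0894 → C = 174.89°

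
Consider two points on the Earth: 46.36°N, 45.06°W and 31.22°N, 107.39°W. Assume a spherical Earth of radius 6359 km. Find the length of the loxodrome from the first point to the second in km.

5613 km

Δψ = ln[tan(π/4+φ₂/2)/tan(π/4+φ₁/2)] = -0.3413;  Δφ = -0.2642 rad,  Δλ = -1.0879 rad
q = Δφ/Δψ = 0.7742
d = R·√(Δφ² + q²Δλ²) = 6359·0.88272 = 5613 km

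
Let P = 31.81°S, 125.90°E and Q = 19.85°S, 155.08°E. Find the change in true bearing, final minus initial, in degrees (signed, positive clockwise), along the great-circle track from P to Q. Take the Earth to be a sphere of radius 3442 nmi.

At departure: θ₁ = atan2(sin Δλ cos φ₂, cos φ₁ sin φ₂ − sin φ₁ cos φ₂ cos Δλ) = 72.53°
At arrival: θ₂ = atan2(sin Δλ cos φ₁, −cos φ₂ sin φ₁ + sin φ₂ cos φ₁ cos Δλ) = 59.52°
Δθ = θ₂ − θ₁ = -13.0°

-13.0°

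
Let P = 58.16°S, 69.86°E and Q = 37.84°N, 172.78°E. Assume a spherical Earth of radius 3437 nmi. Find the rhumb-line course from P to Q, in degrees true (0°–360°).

Δψ = ln[tan(π/4+φ₂/2)/tan(π/4+φ₁/2)] = +1.9689
Δλ = +1.7963 rad (taken the short way round)
course = atan2(Δλ, Δψ) = 42.38°

42.4°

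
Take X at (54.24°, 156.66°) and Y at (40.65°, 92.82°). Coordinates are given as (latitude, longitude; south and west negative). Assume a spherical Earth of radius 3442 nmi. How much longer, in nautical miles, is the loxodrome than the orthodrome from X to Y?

80 nmi

Great circle: cos σ = sin φ₁ sin φ₂ + cos φ₁ cos φ₂ cos Δλ,  σ = 0.7611 rad → d_gc = 2619.6 nmi
Rhumb line: Δψ = -0.3535, q = Δφ/Δψ = 0.6709, d_rh = R√(Δφ²+q²Δλ²) = 2699.5 nmi
Excess = 2699.5 − 2619.6 = 79.9 ≈ 80 nmi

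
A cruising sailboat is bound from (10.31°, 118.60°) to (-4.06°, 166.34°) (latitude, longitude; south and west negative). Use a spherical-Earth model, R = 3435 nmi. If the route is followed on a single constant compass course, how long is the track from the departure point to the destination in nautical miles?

2978 nmi

Rhumb course C = atan2(Δλ, Δψ) with Δψ = ln[tan(π/4+φ₂/2)/tan(π/4+φ₁/2)] = -0.2518, Δλ = +0.8332 → C = 106.82°
d = R·|Δφ| / |cos C| = 3435·0.25080 / 0.28932 = 2978 nmi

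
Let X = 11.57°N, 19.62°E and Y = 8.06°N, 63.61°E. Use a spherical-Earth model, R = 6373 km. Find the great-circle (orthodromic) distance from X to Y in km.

Haversine: a = sin²(Δφ/2)+cos φ₁ cos φ₂ sin²(Δλ/2) = 0.13700;  σ = 2·atan2(√a,√(1−a))
σ = 43.448° → d = Rσ = 6373·0.75831 = 4833 km

4833 km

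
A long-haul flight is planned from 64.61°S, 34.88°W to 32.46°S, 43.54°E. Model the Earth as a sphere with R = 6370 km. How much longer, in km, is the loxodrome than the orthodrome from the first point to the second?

Great circle: cos σ = sin φ₁ sin φ₂ + cos φ₁ cos φ₂ cos Δλ,  σ = 0.9794 rad → d_gc = 6239.0 km
Rhumb line: Δψ = +0.8909, q = Δφ/Δψ = 0.6298, d_rh = R√(Δφ²+q²Δλ²) = 6551.9 km
Excess = 6551.9 − 6239.0 = 312.9 ≈ 313 km

313 km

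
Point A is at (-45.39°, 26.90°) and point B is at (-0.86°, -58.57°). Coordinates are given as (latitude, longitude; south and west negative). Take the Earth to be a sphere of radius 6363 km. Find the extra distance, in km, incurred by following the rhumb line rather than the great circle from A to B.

Great circle: cos σ = sin φ₁ sin φ₂ + cos φ₁ cos φ₂ cos Δλ,  σ = 1.5046 rad → d_gc = 9573.8 km
Rhumb line: Δψ = +0.8760, q = Δφ/Δψ = 0.8872, d_rh = R√(Δφ²+q²Δλ²) = 9765.8 km
Excess = 9765.8 − 9573.8 = 192.0 ≈ 192 km

192 km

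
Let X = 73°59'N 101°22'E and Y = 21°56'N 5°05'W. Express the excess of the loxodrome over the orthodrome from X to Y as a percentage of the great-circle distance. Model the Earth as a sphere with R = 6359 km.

Great circle: σ = 1.2802 rad → d_gc = Rσ = 8140.6 km
Rhumb: Δφ = -0.9084, Δλ = -1.8579, Δψ = -1.5687, q = Δφ/Δψ = 0.5791 → d_rh = R√(Δφ²+q²Δλ²) = 8954.5 km
Excess = (8954.5 − 8140.6) / 8140.6 = 813.9 / 8140.6 = 10.00% ≈ 10.0%

10.0%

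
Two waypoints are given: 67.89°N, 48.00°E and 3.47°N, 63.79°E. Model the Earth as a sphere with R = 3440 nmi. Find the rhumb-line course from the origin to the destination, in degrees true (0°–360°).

170.1°

Meridional parts: M(φ₁)=+1.6328, M(φ₂)=+0.0606 → ΔM = -1.5722;  Δλ = +0.2756 rad
tan C = Δλ / ΔM = -0.1753 → C = 170.06°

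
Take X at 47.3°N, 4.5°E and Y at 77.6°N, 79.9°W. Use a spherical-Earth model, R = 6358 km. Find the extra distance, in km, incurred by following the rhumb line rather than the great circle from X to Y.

Great circle: cos σ = sin φ₁ sin φ₂ + cos φ₁ cos φ₂ cos Δλ,  σ = 0.7496 rad → d_gc = 4765.8 km
Rhumb line: Δψ = +1.2804, q = Δφ/Δψ = 0.4130, d_rh = R√(Δφ²+q²Δλ²) = 5125.2 km
Excess = 5125.2 − 4765.8 = 359.4 ≈ 359 km

359 km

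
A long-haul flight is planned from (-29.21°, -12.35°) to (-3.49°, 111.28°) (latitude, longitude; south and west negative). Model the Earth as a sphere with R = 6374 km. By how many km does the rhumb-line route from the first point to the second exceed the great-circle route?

369 km

Great circle: cos σ = sin φ₁ sin φ₂ + cos φ₁ cos φ₂ cos Δλ,  σ = 2.0407 rad → d_gc = 13007.4 km
Rhumb line: Δψ = +0.4725, q = Δφ/Δψ = 0.9501, d_rh = R√(Δφ²+q²Δλ²) = 13376.2 km
Excess = 13376.2 − 13007.4 = 368.8 ≈ 369 km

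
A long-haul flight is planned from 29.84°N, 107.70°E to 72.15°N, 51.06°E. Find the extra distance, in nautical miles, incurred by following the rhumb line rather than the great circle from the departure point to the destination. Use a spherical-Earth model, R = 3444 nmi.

83 nmi

Great circle: cos σ = sin φ₁ sin φ₂ + cos φ₁ cos φ₂ cos Δλ,  σ = 0.9023 rad → d_gc = 3107.4 nmi
Rhumb line: Δψ = +1.3052, q = Δφ/Δψ = 0.5658, d_rh = R√(Δφ²+q²Δλ²) = 3190.4 nmi
Excess = 3190.4 − 3107.4 = 83.0 ≈ 83 nmi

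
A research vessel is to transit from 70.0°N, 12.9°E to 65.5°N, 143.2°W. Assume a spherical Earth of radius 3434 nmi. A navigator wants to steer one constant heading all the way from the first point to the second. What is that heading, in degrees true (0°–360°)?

Meridional parts: M(φ₁)=+1.7354, M(φ₂)=+1.5273 → ΔM = -0.2081;  Δλ = -2.7245 rad
tan C = Δλ / ΔM = +13.0911 → C = 265.63°

265.6°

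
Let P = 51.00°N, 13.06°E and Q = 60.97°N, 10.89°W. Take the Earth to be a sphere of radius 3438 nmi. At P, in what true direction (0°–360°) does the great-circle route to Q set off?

316.2°

N = sin Δλ·cos φ₂ = -0.1970;  D = cos φ₁ sin φ₂ − sin φ₁ cos φ₂ cos Δλ = +0.2056
initial course = atan2(N, D) = 316.23°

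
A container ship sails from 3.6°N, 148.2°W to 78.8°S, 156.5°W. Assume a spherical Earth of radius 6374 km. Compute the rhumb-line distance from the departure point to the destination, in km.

Δψ = ln[tan(π/4+φ₂/2)/tan(π/4+φ₁/2)] = -2.3851;  Δφ = -1.4382 rad,  Δλ = -0.1449 rad
q = Δφ/Δψ = 0.6030
d = R·√(Δφ² + q²Δλ²) = 6374·1.44080 = 9184 km

9184 km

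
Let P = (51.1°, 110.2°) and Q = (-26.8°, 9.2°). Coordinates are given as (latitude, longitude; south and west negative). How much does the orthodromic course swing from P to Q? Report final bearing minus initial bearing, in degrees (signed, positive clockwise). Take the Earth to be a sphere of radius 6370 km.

-36.4°

Initial bearing θ₁ = atan2(sin Δλ cos φ₂, cos φ₁ sin φ₂ − sin φ₁ cos φ₂ cos Δλ) = 260.25°
Final bearing θ₂ = (initial bearing from the destination back to the start) + 180° = 223.90°
Δθ = θ₂ − θ₁ = -36.4°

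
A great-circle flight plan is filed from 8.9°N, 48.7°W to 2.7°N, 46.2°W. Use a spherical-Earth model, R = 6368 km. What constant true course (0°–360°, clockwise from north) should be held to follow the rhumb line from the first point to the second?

Δψ = ln[tan(π/4+φ₂/2)/tan(π/4+φ₁/2)] = -0.1088
Δλ = +0.0436 rad (taken the short way round)
course = atan2(Δλ, Δψ) = 158.15°

158.2°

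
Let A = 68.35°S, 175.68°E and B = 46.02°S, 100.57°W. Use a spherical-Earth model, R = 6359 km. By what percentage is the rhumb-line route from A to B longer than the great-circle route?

Great circle: σ = 0.8000 rad → d_gc = Rσ = 5087.2 km
Rhumb: Δφ = +0.3897, Δλ = +1.4617, Δψ = +0.7476, q = Δφ/Δψ = 0.5213 → d_rh = R√(Δφ²+q²Δλ²) = 5442.6 km
Excess = (5442.6 − 5087.2) / 5087.2 = 355.4 / 5087.2 = 6.99% ≈ 7.0%

7.0%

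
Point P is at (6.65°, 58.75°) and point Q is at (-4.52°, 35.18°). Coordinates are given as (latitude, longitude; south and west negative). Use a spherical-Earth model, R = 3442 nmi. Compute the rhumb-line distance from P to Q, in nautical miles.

1565 nmi

Rhumb course C = atan2(Δλ, Δψ) with Δψ = ln[tan(π/4+φ₂/2)/tan(π/4+φ₁/2)] = -0.1953, Δλ = -0.4114 → C = 244.60°
d = R·|Δφ| / |cos C| = 3442·0.19495 / 0.42887 = 1565 nmi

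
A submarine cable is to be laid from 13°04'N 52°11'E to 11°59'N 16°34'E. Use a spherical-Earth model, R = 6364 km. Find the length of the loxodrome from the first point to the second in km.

3864 km

Δψ = ln[tan(π/4+φ₂/2)/tan(π/4+φ₁/2)] = -0.0194;  Δφ = -0.0189 rad,  Δλ = -0.6216 rad
q = Δφ/Δψ = 0.9762
d = R·√(Δφ² + q²Δλ²) = 6364·0.60712 = 3864 km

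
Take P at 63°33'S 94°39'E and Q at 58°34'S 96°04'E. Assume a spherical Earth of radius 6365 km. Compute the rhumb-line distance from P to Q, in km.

559 km

Rhumb course C = atan2(Δλ, Δψ) with Δψ = ln[tan(π/4+φ₂/2)/tan(π/4+φ₁/2)] = +0.1802, Δλ = +0.0247 → C = 7.81°
d = R·|Δφ| / |cos C| = 6365·0.08698 / 0.99071 = 559 km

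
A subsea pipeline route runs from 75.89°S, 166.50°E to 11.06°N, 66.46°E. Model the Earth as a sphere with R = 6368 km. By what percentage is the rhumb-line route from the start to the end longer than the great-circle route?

Great circle: σ = 1.8006 rad → d_gc = Rσ = 11466.0 km
Rhumb: Δφ = +1.5176, Δλ = -1.7460, Δψ = +2.2837, q = Δφ/Δψ = 0.6645 → d_rh = R√(Δφ²+q²Δλ²) = 12164.8 km
Excess = (12164.8 − 11466.0) / 11466.0 = 698.8 / 11466.0 = 6.09% ≈ 6.1%

6.1%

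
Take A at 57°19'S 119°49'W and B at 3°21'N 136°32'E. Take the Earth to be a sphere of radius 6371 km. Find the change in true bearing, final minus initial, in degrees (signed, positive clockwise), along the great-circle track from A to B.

+67.5°

At departure: θ₁ = atan2(sin Δλ cos φ₂, cos φ₁ sin φ₂ − sin φ₁ cos φ₂ cos Δλ) = 260.25°
At arrival: θ₂ = atan2(sin Δλ cos φ₁, −cos φ₂ sin φ₁ + sin φ₂ cos φ₁ cos Δλ) = 327.78°
Δθ = θ₂ − θ₁ = +67.5°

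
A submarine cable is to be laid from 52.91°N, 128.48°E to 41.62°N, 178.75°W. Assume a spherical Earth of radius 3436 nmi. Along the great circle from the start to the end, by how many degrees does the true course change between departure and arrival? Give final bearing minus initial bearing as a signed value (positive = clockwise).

Initial bearing θ₁ = atan2(sin Δλ cos φ₂, cos φ₁ sin φ₂ − sin φ₁ cos φ₂ cos Δλ) = 86.18°
Final bearing θ₂ = (initial bearing from the destination back to the start) + 180° = 126.40°
Δθ = θ₂ − θ₁ = +40.2°

+40.2°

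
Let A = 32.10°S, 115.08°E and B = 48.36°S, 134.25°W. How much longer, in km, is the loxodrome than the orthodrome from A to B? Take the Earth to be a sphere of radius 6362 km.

Great circle: cos σ = sin φ₁ sin φ₂ + cos φ₁ cos φ₂ cos Δλ,  σ = 1.3710 rad → d_gc = 8722.4 km
Rhumb line: Δψ = -0.3748, q = Δφ/Δψ = 0.7572, d_rh = R√(Δφ²+q²Δλ²) = 9478.2 km
Excess = 9478.2 − 8722.4 = 755.8 ≈ 756 km

756 km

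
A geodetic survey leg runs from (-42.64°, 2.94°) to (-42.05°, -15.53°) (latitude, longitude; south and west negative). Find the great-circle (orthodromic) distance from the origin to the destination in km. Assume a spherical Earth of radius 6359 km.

1513 km

Haversine: a = sin²(Δφ/2)+cos φ₁ cos φ₂ sin²(Δλ/2) = 0.01410;  σ = 2·atan2(√a,√(1−a))
σ = 13.637° → d = Rσ = 6359·0.23801 = 1513 km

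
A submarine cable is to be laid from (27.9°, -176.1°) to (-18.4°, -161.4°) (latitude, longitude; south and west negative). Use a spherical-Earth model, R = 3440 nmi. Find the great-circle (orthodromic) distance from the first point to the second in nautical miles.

2908 nmi

cos σ = sin φ₁ sin φ₂ + cos φ₁ cos φ₂ cos Δλ
      = sin(27.90°)sin(-18.40°) + cos(27.90°)cos(-18.40°)cos(14.70°) = 0.6634
σ = 48.438° → d = Rσ = 3440·0.84540 = 2908 nmi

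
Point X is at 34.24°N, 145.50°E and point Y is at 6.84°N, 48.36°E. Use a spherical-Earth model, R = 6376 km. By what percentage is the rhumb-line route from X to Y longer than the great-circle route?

Great circle: σ = 1.6058 rad → d_gc = Rσ = 10238.7 km
Rhumb: Δφ = -0.4782, Δλ = -1.6954, Δψ = -0.5171, q = Δφ/Δψ = 0.9249 → d_rh = R√(Δφ²+q²Δλ²) = 10452.7 km
Excess = (10452.7 − 10238.7) / 10238.7 = 214.0 / 10238.7 = 2.09% ≈ 2.1%

2.1%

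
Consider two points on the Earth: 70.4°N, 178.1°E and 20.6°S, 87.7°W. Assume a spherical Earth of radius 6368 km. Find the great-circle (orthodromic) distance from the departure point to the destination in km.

cos σ = sin φ₁ sin φ₂ + cos φ₁ cos φ₂ cos Δλ
      = sin(70.40°)sin(-20.60°) + cos(70.40°)cos(-20.60°)cos(94.20°) = -0.3545
σ = 110.760° → d = Rσ = 6368·1.93312 = 12310 km

12310 km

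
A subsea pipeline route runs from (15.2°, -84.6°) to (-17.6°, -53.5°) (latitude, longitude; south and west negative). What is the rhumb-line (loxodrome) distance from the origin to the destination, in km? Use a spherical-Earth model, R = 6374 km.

4995 km

Rhumb course C = atan2(Δλ, Δψ) with Δψ = ln[tan(π/4+φ₂/2)/tan(π/4+φ₁/2)] = -0.5806, Δλ = +0.5428 → C = 136.93°
d = R·|Δφ| / |cos C| = 6374·0.57247 / 0.73048 = 4995 km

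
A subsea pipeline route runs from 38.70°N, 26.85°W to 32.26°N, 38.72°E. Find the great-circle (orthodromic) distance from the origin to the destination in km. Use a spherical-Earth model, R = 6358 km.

5843 km

cos σ = sin φ₁ sin φ₂ + cos φ₁ cos φ₂ cos Δλ
      = sin(38.70°)sin(32.26°) + cos(38.70°)cos(32.26°)cos(65.57°) = 0.6067
σ = 52.650° → d = Rσ = 6358·0.91892 = 5843 km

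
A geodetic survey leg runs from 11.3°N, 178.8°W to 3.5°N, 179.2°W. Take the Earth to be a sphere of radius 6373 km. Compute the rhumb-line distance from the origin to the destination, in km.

Δψ = ln[tan(π/4+φ₂/2)/tan(π/4+φ₁/2)] = -0.1374;  Δφ = -0.1361 rad,  Δλ = -0.0070 rad
q = Δφ/Δψ = 0.9909
d = R·√(Δφ² + q²Δλ²) = 6373·0.13631 = 869 km

869 km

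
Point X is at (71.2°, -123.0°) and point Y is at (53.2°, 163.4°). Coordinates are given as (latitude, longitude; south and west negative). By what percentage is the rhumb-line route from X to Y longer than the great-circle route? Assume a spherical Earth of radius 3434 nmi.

5.7%

Great circle: σ = 0.6223 rad → d_gc = Rσ = 2137.12 nmi
Rhumb: Δφ = -0.3142, Δλ = -1.2846, Δψ = -0.6978, q = Δφ/Δψ = 0.4502 → d_rh = R√(Δφ²+q²Δλ²) = 2259.98 nmi
Excess = (2259.98 − 2137.12) / 2137.12 = 122.86 / 2137.12 = 5.749% ≈ 5.7%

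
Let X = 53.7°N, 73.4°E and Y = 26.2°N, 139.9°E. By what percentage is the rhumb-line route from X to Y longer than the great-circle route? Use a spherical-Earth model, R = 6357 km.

Great circle: σ = 0.9672 rad → d_gc = Rσ = 6148.3 km
Rhumb: Δφ = -0.4800, Δλ = +1.1606, Δψ = -0.6412, q = Δφ/Δψ = 0.7485 → d_rh = R√(Δφ²+q²Δλ²) = 6309.7 km
Excess = (6309.7 − 6148.3) / 6148.3 = 161.4 / 6148.3 = 2.63% ≈ 2.6%

2.6%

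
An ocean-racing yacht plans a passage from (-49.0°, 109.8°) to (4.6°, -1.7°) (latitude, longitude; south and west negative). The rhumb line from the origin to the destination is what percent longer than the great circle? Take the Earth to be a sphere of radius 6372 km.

Great circle: σ = 1.8757 rad → d_gc = Rσ = 11951.9 km
Rhumb: Δφ = +0.9355, Δλ = -1.9460, Δψ = +1.0642, q = Δφ/Δψ = 0.8791 → d_rh = R√(Δφ²+q²Δλ²) = 12424.1 km
Excess = (12424.1 − 11951.9) / 11951.9 = 472.2 / 11951.9 = 3.951% ≈ 4.0%

4.0%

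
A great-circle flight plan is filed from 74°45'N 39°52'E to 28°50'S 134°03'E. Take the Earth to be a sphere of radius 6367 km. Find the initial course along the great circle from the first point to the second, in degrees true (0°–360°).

94.3°

θ = atan2( sin Δλ·cos φ₂ ,  cos φ₁ sin φ₂ − sin φ₁ cos φ₂ cos Δλ )
  = atan2(+0.8737, -0.0652) = 94.27°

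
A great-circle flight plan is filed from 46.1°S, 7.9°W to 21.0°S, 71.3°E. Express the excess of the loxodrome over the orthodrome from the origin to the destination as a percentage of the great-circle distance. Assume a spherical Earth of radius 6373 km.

Great circle: σ = 1.1815 rad → d_gc = Rσ = 7529.8 km
Rhumb: Δφ = +0.4381, Δλ = +1.3823, Δψ = +0.5338, q = Δφ/Δψ = 0.8207 → d_rh = R√(Δφ²+q²Δλ²) = 7750.3 km
Excess = (7750.3 − 7529.8) / 7529.8 = 220.5 / 7529.8 = 2.93% ≈ 2.9%

2.9%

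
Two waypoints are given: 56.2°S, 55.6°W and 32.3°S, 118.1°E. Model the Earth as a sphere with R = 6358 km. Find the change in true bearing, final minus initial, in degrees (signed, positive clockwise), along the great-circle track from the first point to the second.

-171.2°

At departure: θ₁ = atan2(sin Δλ cos φ₂, cos φ₁ sin φ₂ − sin φ₁ cos φ₂ cos Δλ) = 174.68°
At arrival: θ₂ = atan2(sin Δλ cos φ₁, −cos φ₂ sin φ₁ + sin φ₂ cos φ₁ cos Δλ) = 3.50°
Δθ = θ₂ − θ₁ = -171.2°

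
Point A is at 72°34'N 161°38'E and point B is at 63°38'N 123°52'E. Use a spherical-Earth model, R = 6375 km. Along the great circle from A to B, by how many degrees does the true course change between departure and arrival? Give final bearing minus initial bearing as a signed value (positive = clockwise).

At departure: θ₁ = atan2(sin Δλ cos φ₂, cos φ₁ sin φ₂ − sin φ₁ cos φ₂ cos Δλ) = 256.26°
At arrival: θ₂ = atan2(sin Δλ cos φ₁, −cos φ₂ sin φ₁ + sin φ₂ cos φ₁ cos Δλ) = 220.94°
Δθ = θ₂ − θ₁ = -35.3°

-35.3°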